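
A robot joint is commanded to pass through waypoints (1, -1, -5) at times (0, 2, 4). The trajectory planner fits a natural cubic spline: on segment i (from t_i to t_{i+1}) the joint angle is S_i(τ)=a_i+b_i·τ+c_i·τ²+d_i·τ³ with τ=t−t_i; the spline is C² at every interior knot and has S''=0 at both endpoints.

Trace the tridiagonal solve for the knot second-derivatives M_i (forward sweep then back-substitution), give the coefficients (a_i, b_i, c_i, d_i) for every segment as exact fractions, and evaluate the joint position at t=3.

  seg 0: a=1 b=-3/4 c=0 d=-1/16
  seg 1: a=-1 b=-3/2 c=-3/8 d=1/16
S(3) = -45/16

Δ: Δ0=-1, Δ1=-2
row 1: diag=8, rhs=-6; c'=1/4, d'=-3/4
back: M1=-3/4
M: M0=0, M1=-3/4, M2=0
seg 0: a=1, c=M0/2=0, d=(M1−M0)/(6·2)=-1/16, b=Δ0−h0·(2M0+M1)/6=-3/4
seg 1: a=-1, c=M1/2=-3/8, d=(M2−M1)/(6·2)=1/16, b=Δ1−h1·(2M1+M2)/6=-3/2
t_q=3 → seg 1, τ=1; S=-1+-3/2·τ+-3/8·τ²+1/16·τ³=-45/16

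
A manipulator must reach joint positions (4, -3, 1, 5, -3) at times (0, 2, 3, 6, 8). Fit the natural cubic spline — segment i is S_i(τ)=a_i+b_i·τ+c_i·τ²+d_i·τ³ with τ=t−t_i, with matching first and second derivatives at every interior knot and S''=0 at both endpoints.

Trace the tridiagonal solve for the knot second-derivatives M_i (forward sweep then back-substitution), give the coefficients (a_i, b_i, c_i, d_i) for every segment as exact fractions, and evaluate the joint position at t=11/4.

Δ: Δ0=-7/2, Δ1=4, Δ2=4/3, Δ3=-4
row 1: diag=6, rhs=45; c'=1/6, d'=15/2
row 2: denom=8−1·1/6=47/6; d'=(-16−1·15/2)/(47/6)=-3
row 3: denom=10−3·18/47=416/47; d'=(-32−3·-3)/(416/47)=-1081/416
back: M3=-1081/416
back: M2=-3−18/47·-1081/416=-417/208
back: M1=15/2−1/6·-417/208=3259/416
M: M0=0, M1=3259/416, M2=-417/208, M3=-1081/416, M4=0
seg 0: a=4, c=M0/2=0, d=(M1−M0)/(6·2)=3259/4992, b=Δ0−h0·(2M0+M1)/6=-7627/1248
seg 1: a=-3, c=M1/2=3259/832, d=(M2−M1)/(6·1)=-4093/2496, b=Δ1−h1·(2M1+M2)/6=1075/624
seg 2: a=1, c=M2/2=-417/416, d=(M3−M2)/(6·3)=-19/576, b=Δ2−h2·(2M2+M3)/6=11575/2496
seg 3: a=5, c=M3/2=-1081/832, d=(M4−M3)/(6·2)=1081/4992, b=Δ3−h3·(2M3+M4)/6=-1415/624
t_q=11/4 → seg 1, τ=3/4; S=-3+1075/624·τ+3259/832·τ²+-4093/2496·τ³=-10457/53248

  seg 0: a=4 b=-7627/1248 c=0 d=3259/4992
  seg 1: a=-3 b=1075/624 c=3259/832 d=-4093/2496
  seg 2: a=1 b=11575/2496 c=-417/416 d=-19/576
  seg 3: a=5 b=-1415/624 c=-1081/832 d=1081/4992
S(11/4) = -10457/53248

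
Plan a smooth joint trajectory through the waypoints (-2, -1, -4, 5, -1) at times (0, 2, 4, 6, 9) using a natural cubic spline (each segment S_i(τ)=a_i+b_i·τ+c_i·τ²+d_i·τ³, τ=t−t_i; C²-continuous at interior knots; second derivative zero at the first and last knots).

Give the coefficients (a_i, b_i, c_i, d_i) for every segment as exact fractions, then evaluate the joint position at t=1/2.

Δ: Δ0=1/2, Δ1=-3/2, Δ2=9/2, Δ3=-2
row 1: diag=8, rhs=-12; c'=1/4, d'=-3/2
row 2: denom=8−2·1/4=15/2; d'=(36−2·-3/2)/(15/2)=26/5
row 3: denom=10−2·4/15=142/15; d'=(-39−2·26/5)/(142/15)=-741/142
back: M3=-741/142
back: M2=26/5−4/15·-741/142=468/71
back: M1=-3/2−1/4·468/71=-447/142
M: M0=0, M1=-447/142, M2=468/71, M3=-741/142, M4=0
seg 0: a=-2, c=M0/2=0, d=(M1−M0)/(6·2)=-149/568, b=Δ0−h0·(2M0+M1)/6=110/71
seg 1: a=-1, c=M1/2=-447/284, d=(M2−M1)/(6·2)=461/568, b=Δ1−h1·(2M1+M2)/6=-227/142
seg 2: a=-4, c=M2/2=234/71, d=(M3−M2)/(6·2)=-559/568, b=Δ2−h2·(2M2+M3)/6=131/71
seg 3: a=5, c=M3/2=-741/284, d=(M4−M3)/(6·3)=247/852, b=Δ3−h3·(2M3+M4)/6=457/142
t_q=1/2 → seg 0, τ=1/2; S=-2+110/71·τ+0·τ²+-149/568·τ³=-5717/4544

  seg 0: a=-2 b=110/71 c=0 d=-149/568
  seg 1: a=-1 b=-227/142 c=-447/284 d=461/568
  seg 2: a=-4 b=131/71 c=234/71 d=-559/568
  seg 3: a=5 b=457/142 c=-741/284 d=247/852
S(1/2) = -5717/4544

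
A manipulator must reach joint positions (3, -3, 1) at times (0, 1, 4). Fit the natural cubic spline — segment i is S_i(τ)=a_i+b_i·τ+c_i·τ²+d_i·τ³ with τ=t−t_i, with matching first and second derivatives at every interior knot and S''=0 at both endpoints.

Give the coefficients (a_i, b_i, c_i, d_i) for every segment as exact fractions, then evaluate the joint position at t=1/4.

  seg 0: a=3 b=-83/12 c=0 d=11/12
  seg 1: a=-3 b=-25/6 c=11/4 d=-11/36
S(1/4) = 329/256

Δ: Δ0=-6, Δ1=4/3
row 1: diag=8, rhs=44; c'=3/8, d'=11/2
back: M1=11/2
M: M0=0, M1=11/2, M2=0
seg 0: a=3, c=M0/2=0, d=(M1−M0)/(6·1)=11/12, b=Δ0−h0·(2M0+M1)/6=-83/12
seg 1: a=-3, c=M1/2=11/4, d=(M2−M1)/(6·3)=-11/36, b=Δ1−h1·(2M1+M2)/6=-25/6
t_q=1/4 → seg 0, τ=1/4; S=3+-83/12·τ+0·τ²+11/12·τ³=329/256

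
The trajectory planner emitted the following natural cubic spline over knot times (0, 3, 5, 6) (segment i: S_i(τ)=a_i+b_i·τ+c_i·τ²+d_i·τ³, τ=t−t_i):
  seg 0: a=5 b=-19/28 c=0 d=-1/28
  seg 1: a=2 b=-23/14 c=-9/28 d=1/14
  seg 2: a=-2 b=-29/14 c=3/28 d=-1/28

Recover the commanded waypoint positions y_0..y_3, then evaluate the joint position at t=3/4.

y_0=5 y_1=2 y_2=-2 y_3=-4
S(3/4) = 8021/1792

y_0 = S_0(0) = a_0 = 5
y_1 = S_1(0) = a_1 = 2
y_2 = S_2(0) = a_2 = -2
y_3 = S_2(1) = -4
t_q=3/4 is in segment 0 (τ=3/4); S_0(τ)=8021/1792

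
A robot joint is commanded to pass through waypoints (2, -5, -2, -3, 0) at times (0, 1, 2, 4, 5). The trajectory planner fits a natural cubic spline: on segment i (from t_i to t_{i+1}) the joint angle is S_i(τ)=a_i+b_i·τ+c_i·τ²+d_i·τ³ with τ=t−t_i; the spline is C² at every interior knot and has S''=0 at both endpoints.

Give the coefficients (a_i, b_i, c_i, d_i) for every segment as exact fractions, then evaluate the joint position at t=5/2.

  seg 0: a=2 b=-601/61 c=0 d=174/61
  seg 1: a=-5 b=-79/61 c=522/61 d=-260/61
  seg 2: a=-2 b=185/61 c=-258/61 d=601/488
  seg 3: a=-3 b=109/122 c=771/244 d=-257/244
S(5/2) = -5415/3904

Δ: Δ0=-7, Δ1=3, Δ2=-1/2, Δ3=3
row 1: diag=4, rhs=60; c'=1/4, d'=15
row 2: denom=6−1·1/4=23/4; d'=(-21−1·15)/(23/4)=-144/23
row 3: denom=6−2·8/23=122/23; d'=(21−2·-144/23)/(122/23)=771/122
back: M3=771/122
back: M2=-144/23−8/23·771/122=-516/61
back: M1=15−1/4·-516/61=1044/61
M: M0=0, M1=1044/61, M2=-516/61, M3=771/122, M4=0
seg 0: a=2, c=M0/2=0, d=(M1−M0)/(6·1)=174/61, b=Δ0−h0·(2M0+M1)/6=-601/61
seg 1: a=-5, c=M1/2=522/61, d=(M2−M1)/(6·1)=-260/61, b=Δ1−h1·(2M1+M2)/6=-79/61
seg 2: a=-2, c=M2/2=-258/61, d=(M3−M2)/(6·2)=601/488, b=Δ2−h2·(2M2+M3)/6=185/61
seg 3: a=-3, c=M3/2=771/244, d=(M4−M3)/(6·1)=-257/244, b=Δ3−h3·(2M3+M4)/6=109/122
t_q=5/2 → seg 2, τ=1/2; S=-2+185/61·τ+-258/61·τ²+601/488·τ³=-5415/3904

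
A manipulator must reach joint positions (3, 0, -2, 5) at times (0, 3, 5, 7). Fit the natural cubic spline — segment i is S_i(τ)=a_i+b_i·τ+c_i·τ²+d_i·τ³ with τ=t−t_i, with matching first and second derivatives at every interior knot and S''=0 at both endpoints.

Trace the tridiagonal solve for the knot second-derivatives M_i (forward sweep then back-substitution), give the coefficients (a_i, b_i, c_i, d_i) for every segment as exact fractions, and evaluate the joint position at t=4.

Δ: Δ0=-1, Δ1=-1, Δ2=7/2
row 1: diag=10, rhs=0; c'=1/5, d'=0
row 2: denom=8−2·1/5=38/5; d'=(27−2·0)/(38/5)=135/38
back: M2=135/38
back: M1=0−1/5·135/38=-27/38
M: M0=0, M1=-27/38, M2=135/38, M3=0
seg 0: a=3, c=M0/2=0, d=(M1−M0)/(6·3)=-3/76, b=Δ0−h0·(2M0+M1)/6=-49/76
seg 1: a=0, c=M1/2=-27/76, d=(M2−M1)/(6·2)=27/76, b=Δ1−h1·(2M1+M2)/6=-65/38
seg 2: a=-2, c=M2/2=135/76, d=(M3−M2)/(6·2)=-45/152, b=Δ2−h2·(2M2+M3)/6=43/38
t_q=4 → seg 1, τ=1; S=0+-65/38·τ+-27/76·τ²+27/76·τ³=-65/38

  seg 0: a=3 b=-49/76 c=0 d=-3/76
  seg 1: a=0 b=-65/38 c=-27/76 d=27/76
  seg 2: a=-2 b=43/38 c=135/76 d=-45/152
S(4) = -65/38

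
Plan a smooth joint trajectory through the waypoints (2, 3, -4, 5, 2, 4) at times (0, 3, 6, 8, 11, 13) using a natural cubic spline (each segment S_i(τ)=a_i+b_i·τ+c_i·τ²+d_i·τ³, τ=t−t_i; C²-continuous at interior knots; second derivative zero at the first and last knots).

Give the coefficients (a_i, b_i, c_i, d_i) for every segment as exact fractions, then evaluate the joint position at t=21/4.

Δ: Δ0=1/3, Δ1=-7/3, Δ2=9/2, Δ3=-1, Δ4=1
row 1: diag=12, rhs=-16; c'=1/4, d'=-4/3
row 2: denom=10−3·1/4=37/4; d'=(41−3·-4/3)/(37/4)=180/37
row 3: denom=10−2·8/37=354/37; d'=(-33−2·180/37)/(354/37)=-527/118
row 4: denom=10−3·37/118=1069/118; d'=(12−3·-527/118)/(1069/118)=2997/1069
back: M4=2997/1069
back: M3=-527/118−37/118·2997/1069=-5714/1069
back: M2=180/37−8/37·-5714/1069=6436/1069
back: M1=-4/3−1/4·6436/1069=-9103/3207
M: M0=0, M1=-9103/3207, M2=6436/1069, M3=-5714/1069, M4=2997/1069, M5=0
seg 0: a=2, c=M0/2=0, d=(M1−M0)/(6·3)=-9103/57726, b=Δ0−h0·(2M0+M1)/6=3747/2138
seg 1: a=3, c=M1/2=-9103/6414, d=(M2−M1)/(6·3)=28411/57726, b=Δ1−h1·(2M1+M2)/6=-2678/1069
seg 2: a=-4, c=M2/2=3218/1069, d=(M3−M2)/(6·2)=-2025/2138, b=Δ2−h2·(2M2+M3)/6=4849/2138
seg 3: a=5, c=M3/2=-2857/1069, d=(M4−M3)/(6·3)=8711/19242, b=Δ3−h3·(2M3+M4)/6=6293/2138
seg 4: a=2, c=M4/2=2997/2138, d=(M5−M4)/(6·2)=-999/4276, b=Δ4−h4·(2M4+M5)/6=-929/1069
t_q=21/4 → seg 1, τ=9/4; S=3+-2678/1069·τ+-9103/6414·τ²+28411/57726·τ³=-576795/136832

  seg 0: a=2 b=3747/2138 c=0 d=-9103/57726
  seg 1: a=3 b=-2678/1069 c=-9103/6414 d=28411/57726
  seg 2: a=-4 b=4849/2138 c=3218/1069 d=-2025/2138
  seg 3: a=5 b=6293/2138 c=-2857/1069 d=8711/19242
  seg 4: a=2 b=-929/1069 c=2997/2138 d=-999/4276
S(21/4) = -576795/136832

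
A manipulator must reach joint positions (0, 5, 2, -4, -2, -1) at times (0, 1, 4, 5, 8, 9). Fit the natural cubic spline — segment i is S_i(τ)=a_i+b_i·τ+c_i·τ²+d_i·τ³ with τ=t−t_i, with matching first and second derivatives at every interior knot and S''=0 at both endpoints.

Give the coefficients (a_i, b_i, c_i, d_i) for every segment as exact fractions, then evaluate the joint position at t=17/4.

Δ: Δ0=5, Δ1=-1, Δ2=-6, Δ3=2/3, Δ4=1
row 1: diag=8, rhs=-36; c'=3/8, d'=-9/2
row 2: denom=8−3·3/8=55/8; d'=(-30−3·-9/2)/(55/8)=-12/5
row 3: denom=8−1·8/55=432/55; d'=(40−1·-12/5)/(432/55)=583/108
row 4: denom=8−3·55/144=329/48; d'=(2−3·583/108)/(329/48)=-292/141
back: M4=-292/141
back: M3=583/108−55/144·-292/141=2618/423
back: M2=-12/5−8/55·2618/423=-1396/423
back: M1=-9/2−3/8·-1396/423=-460/141
M: M0=0, M1=-460/141, M2=-1396/423, M3=2618/423, M4=-292/141, M5=0
seg 0: a=0, c=M0/2=0, d=(M1−M0)/(6·1)=-230/423, b=Δ0−h0·(2M0+M1)/6=2345/423
seg 1: a=5, c=M1/2=-230/141, d=(M2−M1)/(6·3)=-8/3807, b=Δ1−h1·(2M1+M2)/6=1655/423
seg 2: a=2, c=M2/2=-698/423, d=(M3−M2)/(6·1)=223/141, b=Δ2−h2·(2M2+M3)/6=-2509/423
seg 3: a=-4, c=M3/2=1309/423, d=(M4−M3)/(6·3)=-1747/3807, b=Δ3−h3·(2M3+M4)/6=-1898/423
seg 4: a=-2, c=M4/2=-146/141, d=(M5−M4)/(6·1)=146/423, b=Δ4−h4·(2M4+M5)/6=715/423
t_q=17/4 → seg 2, τ=1/4; S=2+-2509/423·τ+-698/423·τ²+223/141·τ³=3959/9024

  seg 0: a=0 b=2345/423 c=0 d=-230/423
  seg 1: a=5 b=1655/423 c=-230/141 d=-8/3807
  seg 2: a=2 b=-2509/423 c=-698/423 d=223/141
  seg 3: a=-4 b=-1898/423 c=1309/423 d=-1747/3807
  seg 4: a=-2 b=715/423 c=-146/141 d=146/423
S(17/4) = 3959/9024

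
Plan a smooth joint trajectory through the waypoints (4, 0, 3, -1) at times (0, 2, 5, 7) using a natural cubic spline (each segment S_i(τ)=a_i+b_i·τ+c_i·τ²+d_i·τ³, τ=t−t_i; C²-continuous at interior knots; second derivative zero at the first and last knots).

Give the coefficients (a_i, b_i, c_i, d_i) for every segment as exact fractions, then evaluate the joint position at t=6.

  seg 0: a=4 b=-20/7 c=0 d=3/14
  seg 1: a=0 b=-2/7 c=9/7 d=-2/7
  seg 2: a=3 b=-2/7 c=-9/7 d=3/14
S(6) = 23/14

Δ: Δ0=-2, Δ1=1, Δ2=-2
row 1: diag=10, rhs=18; c'=3/10, d'=9/5
row 2: denom=10−3·3/10=91/10; d'=(-18−3·9/5)/(91/10)=-18/7
back: M2=-18/7
back: M1=9/5−3/10·-18/7=18/7
M: M0=0, M1=18/7, M2=-18/7, M3=0
seg 0: a=4, c=M0/2=0, d=(M1−M0)/(6·2)=3/14, b=Δ0−h0·(2M0+M1)/6=-20/7
seg 1: a=0, c=M1/2=9/7, d=(M2−M1)/(6·3)=-2/7, b=Δ1−h1·(2M1+M2)/6=-2/7
seg 2: a=3, c=M2/2=-9/7, d=(M3−M2)/(6·2)=3/14, b=Δ2−h2·(2M2+M3)/6=-2/7
t_q=6 → seg 2, τ=1; S=3+-2/7·τ+-9/7·τ²+3/14·τ³=23/14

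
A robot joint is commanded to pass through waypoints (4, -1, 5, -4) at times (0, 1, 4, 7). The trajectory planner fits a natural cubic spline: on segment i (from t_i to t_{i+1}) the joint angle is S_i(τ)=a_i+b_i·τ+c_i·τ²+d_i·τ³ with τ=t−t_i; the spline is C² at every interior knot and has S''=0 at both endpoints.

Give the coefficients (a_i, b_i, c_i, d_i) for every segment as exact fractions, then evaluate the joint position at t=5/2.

Δ: Δ0=-5, Δ1=2, Δ2=-3
row 1: diag=8, rhs=42; c'=3/8, d'=21/4
row 2: denom=12−3·3/8=87/8; d'=(-30−3·21/4)/(87/8)=-122/29
back: M2=-122/29
back: M1=21/4−3/8·-122/29=198/29
M: M0=0, M1=198/29, M2=-122/29, M3=0
seg 0: a=4, c=M0/2=0, d=(M1−M0)/(6·1)=33/29, b=Δ0−h0·(2M0+M1)/6=-178/29
seg 1: a=-1, c=M1/2=99/29, d=(M2−M1)/(6·3)=-160/261, b=Δ1−h1·(2M1+M2)/6=-79/29
seg 2: a=5, c=M2/2=-61/29, d=(M3−M2)/(6·3)=61/261, b=Δ2−h2·(2M2+M3)/6=35/29
t_q=5/2 → seg 1, τ=3/2; S=-1+-79/29·τ+99/29·τ²+-160/261·τ³=61/116

  seg 0: a=4 b=-178/29 c=0 d=33/29
  seg 1: a=-1 b=-79/29 c=99/29 d=-160/261
  seg 2: a=5 b=35/29 c=-61/29 d=61/261
S(5/2) = 61/116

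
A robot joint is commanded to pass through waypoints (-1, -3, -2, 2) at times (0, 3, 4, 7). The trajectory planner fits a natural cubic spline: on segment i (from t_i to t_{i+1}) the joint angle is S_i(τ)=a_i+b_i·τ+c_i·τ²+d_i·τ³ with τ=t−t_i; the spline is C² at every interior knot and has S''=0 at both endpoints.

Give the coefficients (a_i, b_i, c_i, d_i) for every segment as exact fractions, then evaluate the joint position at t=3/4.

  seg 0: a=-1 b=-9/7 c=0 d=13/189
  seg 1: a=-3 b=4/7 c=13/21 d=-4/21
  seg 2: a=-2 b=26/21 c=1/21 d=-1/189
S(3/4) = -867/448

Δ: Δ0=-2/3, Δ1=1, Δ2=4/3
row 1: diag=8, rhs=10; c'=1/8, d'=5/4
row 2: denom=8−1·1/8=63/8; d'=(2−1·5/4)/(63/8)=2/21
back: M2=2/21
back: M1=5/4−1/8·2/21=26/21
M: M0=0, M1=26/21, M2=2/21, M3=0
seg 0: a=-1, c=M0/2=0, d=(M1−M0)/(6·3)=13/189, b=Δ0−h0·(2M0+M1)/6=-9/7
seg 1: a=-3, c=M1/2=13/21, d=(M2−M1)/(6·1)=-4/21, b=Δ1−h1·(2M1+M2)/6=4/7
seg 2: a=-2, c=M2/2=1/21, d=(M3−M2)/(6·3)=-1/189, b=Δ2−h2·(2M2+M3)/6=26/21
t_q=3/4 → seg 0, τ=3/4; S=-1+-9/7·τ+0·τ²+13/189·τ³=-867/448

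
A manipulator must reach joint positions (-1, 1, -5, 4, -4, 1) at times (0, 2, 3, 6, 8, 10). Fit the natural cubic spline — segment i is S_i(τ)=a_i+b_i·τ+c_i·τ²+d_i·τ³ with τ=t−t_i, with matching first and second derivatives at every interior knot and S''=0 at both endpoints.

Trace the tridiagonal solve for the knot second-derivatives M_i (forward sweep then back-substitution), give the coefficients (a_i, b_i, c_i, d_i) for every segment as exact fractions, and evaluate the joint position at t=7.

Δ: Δ0=1, Δ1=-6, Δ2=3, Δ3=-4, Δ4=5/2
row 1: diag=6, rhs=-42; c'=1/6, d'=-7
row 2: denom=8−1·1/6=47/6; d'=(54−1·-7)/(47/6)=366/47
row 3: denom=10−3·18/47=416/47; d'=(-42−3·366/47)/(416/47)=-96/13
row 4: denom=8−2·47/208=785/104; d'=(39−2·-96/13)/(785/104)=5592/785
back: M4=5592/785
back: M3=-96/13−47/208·5592/785=-14121/1570
back: M2=366/47−18/47·-14121/1570=8817/785
back: M1=-7−1/6·8817/785=-13929/1570
M: M0=0, M1=-13929/1570, M2=8817/785, M3=-14121/1570, M4=5592/785, M5=0
seg 0: a=-1, c=M0/2=0, d=(M1−M0)/(6·2)=-4643/6280, b=Δ0−h0·(2M0+M1)/6=6213/1570
seg 1: a=1, c=M1/2=-13929/3140, d=(M2−M1)/(6·1)=10521/3140, b=Δ1−h1·(2M1+M2)/6=-3858/785
seg 2: a=-5, c=M2/2=8817/1570, d=(M3−M2)/(6·3)=-2117/1884, b=Δ2−h2·(2M2+M3)/6=-11727/3140
seg 3: a=4, c=M3/2=-14121/3140, d=(M4−M3)/(6·2)=1687/1256, b=Δ3−h3·(2M3+M4)/6=-297/785
seg 4: a=-4, c=M4/2=2796/785, d=(M5−M4)/(6·2)=-466/785, b=Δ4−h4·(2M4+M5)/6=-3531/1570
t_q=7 → seg 3, τ=1; S=4+-297/785·τ+-14121/3140·τ²+1687/1256·τ³=2937/6280

  seg 0: a=-1 b=6213/1570 c=0 d=-4643/6280
  seg 1: a=1 b=-3858/785 c=-13929/3140 d=10521/3140
  seg 2: a=-5 b=-11727/3140 c=8817/1570 d=-2117/1884
  seg 3: a=4 b=-297/785 c=-14121/3140 d=1687/1256
  seg 4: a=-4 b=-3531/1570 c=2796/785 d=-466/785
S(7) = 2937/6280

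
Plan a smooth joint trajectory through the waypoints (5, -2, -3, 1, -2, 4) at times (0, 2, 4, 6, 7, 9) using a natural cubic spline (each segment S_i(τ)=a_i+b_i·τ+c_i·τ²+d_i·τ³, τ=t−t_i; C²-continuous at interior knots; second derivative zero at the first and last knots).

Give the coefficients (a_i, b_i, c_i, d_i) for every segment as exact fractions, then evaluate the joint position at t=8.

Δ: Δ0=-7/2, Δ1=-1/2, Δ2=2, Δ3=-3, Δ4=3
row 1: diag=8, rhs=18; c'=1/4, d'=9/4
row 2: denom=8−2·1/4=15/2; d'=(15−2·9/4)/(15/2)=7/5
row 3: denom=6−2·4/15=82/15; d'=(-30−2·7/5)/(82/15)=-6
row 4: denom=6−1·15/82=477/82; d'=(36−1·-6)/(477/82)=1148/159
back: M4=1148/159
back: M3=-6−15/82·1148/159=-388/53
back: M2=7/5−4/15·-388/53=533/159
back: M1=9/4−1/4·533/159=449/318
M: M0=0, M1=449/318, M2=533/159, M3=-388/53, M4=1148/159, M5=0
seg 0: a=5, c=M0/2=0, d=(M1−M0)/(6·2)=449/3816, b=Δ0−h0·(2M0+M1)/6=-1894/477
seg 1: a=-2, c=M1/2=449/636, d=(M2−M1)/(6·2)=617/3816, b=Δ1−h1·(2M1+M2)/6=-2441/954
seg 2: a=-3, c=M2/2=533/318, d=(M3−M2)/(6·2)=-1697/1908, b=Δ2−h2·(2M2+M3)/6=1052/477
seg 3: a=1, c=M3/2=-194/53, d=(M4−M3)/(6·1)=1156/477, b=Δ3−h3·(2M3+M4)/6=-841/477
seg 4: a=-2, c=M4/2=574/159, d=(M5−M4)/(6·2)=-287/477, b=Δ4−h4·(2M4+M5)/6=-865/477
t_q=8 → seg 4, τ=1; S=-2+-865/477·τ+574/159·τ²+-287/477·τ³=-128/159

  seg 0: a=5 b=-1894/477 c=0 d=449/3816
  seg 1: a=-2 b=-2441/954 c=449/636 d=617/3816
  seg 2: a=-3 b=1052/477 c=533/318 d=-1697/1908
  seg 3: a=1 b=-841/477 c=-194/53 d=1156/477
  seg 4: a=-2 b=-865/477 c=574/159 d=-287/477
S(8) = -128/159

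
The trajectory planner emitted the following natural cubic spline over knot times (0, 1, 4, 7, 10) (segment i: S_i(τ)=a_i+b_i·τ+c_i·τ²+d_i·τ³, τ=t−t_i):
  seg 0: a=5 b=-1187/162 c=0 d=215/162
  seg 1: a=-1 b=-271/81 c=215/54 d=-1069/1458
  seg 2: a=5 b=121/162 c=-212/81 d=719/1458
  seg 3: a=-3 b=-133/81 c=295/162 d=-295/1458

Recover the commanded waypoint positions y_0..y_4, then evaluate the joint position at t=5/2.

y_0 = S_0(0) = a_0 = 5
y_1 = S_1(0) = a_1 = -1
y_2 = S_2(0) = a_2 = 5
y_3 = S_3(0) = a_3 = -3
y_4 = S_3(3) = 3
t_q=5/2 is in segment 1 (τ=3/2); S_1(τ)=67/144

y_0=5 y_1=-1 y_2=5 y_3=-3 y_4=3
S(5/2) = 67/144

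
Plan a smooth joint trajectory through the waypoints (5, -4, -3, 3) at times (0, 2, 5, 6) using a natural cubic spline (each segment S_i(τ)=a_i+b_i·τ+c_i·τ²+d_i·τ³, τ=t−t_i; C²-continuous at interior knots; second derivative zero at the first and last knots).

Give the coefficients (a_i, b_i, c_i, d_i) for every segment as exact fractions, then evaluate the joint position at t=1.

  seg 0: a=5 b=-2177/426 c=0 d=65/426
  seg 1: a=-4 b=-1397/426 c=65/71 d=41/426
  seg 2: a=-3 b=1025/213 c=253/142 d=-253/426
S(1) = 3/71

Δ: Δ0=-9/2, Δ1=1/3, Δ2=6
row 1: diag=10, rhs=29; c'=3/10, d'=29/10
row 2: denom=8−3·3/10=71/10; d'=(34−3·29/10)/(71/10)=253/71
back: M2=253/71
back: M1=29/10−3/10·253/71=130/71
M: M0=0, M1=130/71, M2=253/71, M3=0
seg 0: a=5, c=M0/2=0, d=(M1−M0)/(6·2)=65/426, b=Δ0−h0·(2M0+M1)/6=-2177/426
seg 1: a=-4, c=M1/2=65/71, d=(M2−M1)/(6·3)=41/426, b=Δ1−h1·(2M1+M2)/6=-1397/426
seg 2: a=-3, c=M2/2=253/142, d=(M3−M2)/(6·1)=-253/426, b=Δ2−h2·(2M2+M3)/6=1025/213
t_q=1 → seg 0, τ=1; S=5+-2177/426·τ+0·τ²+65/426·τ³=3/71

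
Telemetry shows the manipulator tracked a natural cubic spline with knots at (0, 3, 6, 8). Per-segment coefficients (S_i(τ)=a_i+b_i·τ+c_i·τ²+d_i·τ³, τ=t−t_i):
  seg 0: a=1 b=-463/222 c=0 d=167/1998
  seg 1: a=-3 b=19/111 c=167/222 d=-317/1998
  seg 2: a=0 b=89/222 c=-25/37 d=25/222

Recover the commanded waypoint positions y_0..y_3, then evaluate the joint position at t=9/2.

y_0=1 y_1=-3 y_2=0 y_3=-1
S(9/2) = -939/592

y_0 = S_0(0) = a_0 = 1
y_1 = S_1(0) = a_1 = -3
y_2 = S_2(0) = a_2 = 0
y_3 = S_2(2) = -1
t_q=9/2 is in segment 1 (τ=3/2); S_1(τ)=-939/592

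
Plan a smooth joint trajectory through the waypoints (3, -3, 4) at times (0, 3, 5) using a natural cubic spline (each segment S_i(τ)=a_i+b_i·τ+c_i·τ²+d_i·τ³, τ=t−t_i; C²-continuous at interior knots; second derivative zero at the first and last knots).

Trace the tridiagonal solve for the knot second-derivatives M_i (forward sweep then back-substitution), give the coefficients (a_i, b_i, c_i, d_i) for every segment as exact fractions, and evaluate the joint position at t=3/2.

Δ: Δ0=-2, Δ1=7/2
row 1: diag=10, rhs=33; c'=1/5, d'=33/10
back: M1=33/10
M: M0=0, M1=33/10, M2=0
seg 0: a=3, c=M0/2=0, d=(M1−M0)/(6·3)=11/60, b=Δ0−h0·(2M0+M1)/6=-73/20
seg 1: a=-3, c=M1/2=33/20, d=(M2−M1)/(6·2)=-11/40, b=Δ1−h1·(2M1+M2)/6=13/10
t_q=3/2 → seg 0, τ=3/2; S=3+-73/20·τ+0·τ²+11/60·τ³=-297/160

  seg 0: a=3 b=-73/20 c=0 d=11/60
  seg 1: a=-3 b=13/10 c=33/20 d=-11/40
S(3/2) = -297/160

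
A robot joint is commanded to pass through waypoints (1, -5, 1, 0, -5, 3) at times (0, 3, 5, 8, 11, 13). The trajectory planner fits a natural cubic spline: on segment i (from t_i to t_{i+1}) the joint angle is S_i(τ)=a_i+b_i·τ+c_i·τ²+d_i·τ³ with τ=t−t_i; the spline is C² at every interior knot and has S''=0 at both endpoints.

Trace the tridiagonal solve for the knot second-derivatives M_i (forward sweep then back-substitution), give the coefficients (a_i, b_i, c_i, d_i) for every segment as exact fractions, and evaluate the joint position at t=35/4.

Δ: Δ0=-2, Δ1=3, Δ2=-1/3, Δ3=-5/3, Δ4=4
row 1: diag=10, rhs=30; c'=1/5, d'=3
row 2: denom=10−2·1/5=48/5; d'=(-20−2·3)/(48/5)=-65/24
row 3: denom=12−3·5/16=177/16; d'=(-8−3·-65/24)/(177/16)=2/177
row 4: denom=10−3·16/59=542/59; d'=(34−3·2/177)/(542/59)=1002/271
back: M4=1002/271
back: M3=2/177−16/59·1002/271=-806/813
back: M2=-65/24−5/16·-806/813=-650/271
back: M1=3−1/5·-650/271=943/271
M: M0=0, M1=943/271, M2=-650/271, M3=-806/813, M4=1002/271, M5=0
seg 0: a=1, c=M0/2=0, d=(M1−M0)/(6·3)=943/4878, b=Δ0−h0·(2M0+M1)/6=-2027/542
seg 1: a=-5, c=M1/2=943/542, d=(M2−M1)/(6·2)=-531/1084, b=Δ1−h1·(2M1+M2)/6=401/271
seg 2: a=1, c=M2/2=-325/271, d=(M3−M2)/(6·3)=572/7317, b=Δ2−h2·(2M2+M3)/6=694/271
seg 3: a=0, c=M3/2=-403/813, d=(M4−M3)/(6·3)=1906/7317, b=Δ3−h3·(2M3+M4)/6=-684/271
seg 4: a=-5, c=M4/2=501/271, d=(M5−M4)/(6·2)=-167/542, b=Δ4−h4·(2M4+M5)/6=416/271
t_q=35/4 → seg 3, τ=3/4; S=0+-684/271·τ+-403/813·τ²+1906/7317·τ³=-17881/8672

  seg 0: a=1 b=-2027/542 c=0 d=943/4878
  seg 1: a=-5 b=401/271 c=943/542 d=-531/1084
  seg 2: a=1 b=694/271 c=-325/271 d=572/7317
  seg 3: a=0 b=-684/271 c=-403/813 d=1906/7317
  seg 4: a=-5 b=416/271 c=501/271 d=-167/542
S(35/4) = -17881/8672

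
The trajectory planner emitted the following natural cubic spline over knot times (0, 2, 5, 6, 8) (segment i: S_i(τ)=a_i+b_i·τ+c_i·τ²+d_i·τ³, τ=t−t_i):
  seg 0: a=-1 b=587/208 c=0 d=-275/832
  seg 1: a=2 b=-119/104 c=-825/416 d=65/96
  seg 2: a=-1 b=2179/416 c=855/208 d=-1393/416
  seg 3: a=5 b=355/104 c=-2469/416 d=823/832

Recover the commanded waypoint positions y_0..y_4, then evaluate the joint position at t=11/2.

y_0=-1 y_1=2 y_2=-1 y_3=5 y_4=-4
S(11/2) = 7415/3328

y_0 = S_0(0) = a_0 = -1
y_1 = S_1(0) = a_1 = 2
y_2 = S_2(0) = a_2 = -1
y_3 = S_3(0) = a_3 = 5
y_4 = S_3(2) = -4
t_q=11/2 is in segment 2 (τ=1/2); S_2(τ)=7415/3328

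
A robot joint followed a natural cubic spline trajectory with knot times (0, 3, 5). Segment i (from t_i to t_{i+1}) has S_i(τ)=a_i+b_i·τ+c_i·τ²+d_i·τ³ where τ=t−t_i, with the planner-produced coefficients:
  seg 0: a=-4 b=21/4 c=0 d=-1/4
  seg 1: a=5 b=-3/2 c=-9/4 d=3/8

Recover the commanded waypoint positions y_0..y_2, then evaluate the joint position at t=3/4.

y_0 = S_0(0) = a_0 = -4
y_1 = S_1(0) = a_1 = 5
y_2 = S_1(2) = -4
t_q=3/4 is in segment 0 (τ=3/4); S_0(τ)=-43/256

y_0=-4 y_1=5 y_2=-4
S(3/4) = -43/256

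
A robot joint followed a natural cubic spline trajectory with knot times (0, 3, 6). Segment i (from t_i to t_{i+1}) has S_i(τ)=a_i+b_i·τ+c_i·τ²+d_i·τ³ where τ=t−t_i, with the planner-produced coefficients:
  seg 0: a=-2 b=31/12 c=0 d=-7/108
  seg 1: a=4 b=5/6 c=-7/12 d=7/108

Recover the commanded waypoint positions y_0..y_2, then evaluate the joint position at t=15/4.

y_0=-2 y_1=4 y_2=3
S(15/4) = 1107/256

y_0 = S_0(0) = a_0 = -2
y_1 = S_1(0) = a_1 = 4
y_2 = S_1(3) = 3
t_q=15/4 is in segment 1 (τ=3/4); S_1(τ)=1107/256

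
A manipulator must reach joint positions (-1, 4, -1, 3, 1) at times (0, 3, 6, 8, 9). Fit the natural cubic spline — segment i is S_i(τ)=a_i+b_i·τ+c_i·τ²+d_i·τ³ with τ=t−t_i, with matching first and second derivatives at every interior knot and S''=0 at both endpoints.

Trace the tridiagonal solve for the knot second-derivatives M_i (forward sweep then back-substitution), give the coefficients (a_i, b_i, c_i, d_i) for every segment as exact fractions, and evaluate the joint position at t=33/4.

  seg 0: a=-1 b=310/103 c=0 d=-415/2781
  seg 1: a=4 b=-105/103 c=-415/309 d=1045/2781
  seg 2: a=-1 b=110/103 c=210/103 d=-81/103
  seg 3: a=3 b=-22/103 c=-276/103 d=92/103
S(33/4) = 4603/1648

Δ: Δ0=5/3, Δ1=-5/3, Δ2=2, Δ3=-2
row 1: diag=12, rhs=-20; c'=1/4, d'=-5/3
row 2: denom=10−3·1/4=37/4; d'=(22−3·-5/3)/(37/4)=108/37
row 3: denom=6−2·8/37=206/37; d'=(-24−2·108/37)/(206/37)=-552/103
back: M3=-552/103
back: M2=108/37−8/37·-552/103=420/103
back: M1=-5/3−1/4·420/103=-830/309
M: M0=0, M1=-830/309, M2=420/103, M3=-552/103, M4=0
seg 0: a=-1, c=M0/2=0, d=(M1−M0)/(6·3)=-415/2781, b=Δ0−h0·(2M0+M1)/6=310/103
seg 1: a=4, c=M1/2=-415/309, d=(M2−M1)/(6·3)=1045/2781, b=Δ1−h1·(2M1+M2)/6=-105/103
seg 2: a=-1, c=M2/2=210/103, d=(M3−M2)/(6·2)=-81/103, b=Δ2−h2·(2M2+M3)/6=110/103
seg 3: a=3, c=M3/2=-276/103, d=(M4−M3)/(6·1)=92/103, b=Δ3−h3·(2M3+M4)/6=-22/103
t_q=33/4 → seg 3, τ=1/4; S=3+-22/103·τ+-276/103·τ²+92/103·τ³=4603/1648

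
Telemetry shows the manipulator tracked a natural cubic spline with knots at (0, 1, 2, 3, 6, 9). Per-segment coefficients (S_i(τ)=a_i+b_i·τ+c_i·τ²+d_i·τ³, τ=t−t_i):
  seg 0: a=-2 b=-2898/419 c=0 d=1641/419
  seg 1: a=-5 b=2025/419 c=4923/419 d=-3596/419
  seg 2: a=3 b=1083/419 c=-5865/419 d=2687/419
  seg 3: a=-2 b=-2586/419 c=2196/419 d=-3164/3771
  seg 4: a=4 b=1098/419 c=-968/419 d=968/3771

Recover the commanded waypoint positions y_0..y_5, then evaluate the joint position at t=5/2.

y_0=-2 y_1=-5 y_2=3 y_3=-2 y_4=4 y_5=-2
S(5/2) = 5345/3352

y_0 = S_0(0) = a_0 = -2
y_1 = S_1(0) = a_1 = -5
y_2 = S_2(0) = a_2 = 3
y_3 = S_3(0) = a_3 = -2
y_4 = S_4(0) = a_4 = 4
y_5 = S_4(3) = -2
t_q=5/2 is in segment 2 (τ=1/2); S_2(τ)=5345/3352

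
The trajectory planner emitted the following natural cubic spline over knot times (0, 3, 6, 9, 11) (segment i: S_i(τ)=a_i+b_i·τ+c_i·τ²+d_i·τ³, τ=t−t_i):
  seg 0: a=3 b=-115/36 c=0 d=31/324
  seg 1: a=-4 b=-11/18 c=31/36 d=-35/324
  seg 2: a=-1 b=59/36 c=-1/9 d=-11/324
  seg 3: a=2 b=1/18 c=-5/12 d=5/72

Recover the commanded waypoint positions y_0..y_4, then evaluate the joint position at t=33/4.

y_0=3 y_1=-4 y_2=-1 y_3=2 y_4=1
S(33/4) = 445/256

y_0 = S_0(0) = a_0 = 3
y_1 = S_1(0) = a_1 = -4
y_2 = S_2(0) = a_2 = -1
y_3 = S_3(0) = a_3 = 2
y_4 = S_3(2) = 1
t_q=33/4 is in segment 2 (τ=9/4); S_2(τ)=445/256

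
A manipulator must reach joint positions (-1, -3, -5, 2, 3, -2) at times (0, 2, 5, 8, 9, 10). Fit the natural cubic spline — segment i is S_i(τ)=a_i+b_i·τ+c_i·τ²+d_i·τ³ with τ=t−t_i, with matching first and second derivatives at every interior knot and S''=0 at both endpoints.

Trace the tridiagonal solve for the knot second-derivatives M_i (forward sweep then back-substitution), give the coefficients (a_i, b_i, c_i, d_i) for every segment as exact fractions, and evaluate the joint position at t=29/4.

Δ: Δ0=-1, Δ1=-2/3, Δ2=7/3, Δ3=1, Δ4=-5
row 1: diag=10, rhs=2; c'=3/10, d'=1/5
row 2: denom=12−3·3/10=111/10; d'=(18−3·1/5)/(111/10)=58/37
row 3: denom=8−3·10/37=266/37; d'=(-8−3·58/37)/(266/37)=-235/133
row 4: denom=4−1·37/266=1027/266; d'=(-36−1·-235/133)/(1027/266)=-9106/1027
back: M4=-9106/1027
back: M3=-235/133−37/266·-9106/1027=-548/1027
back: M2=58/37−10/37·-548/1027=1758/1027
back: M1=1/5−3/10·1758/1027=-322/1027
M: M0=0, M1=-322/1027, M2=1758/1027, M3=-548/1027, M4=-9106/1027, M5=0
seg 0: a=-1, c=M0/2=0, d=(M1−M0)/(6·2)=-161/6162, b=Δ0−h0·(2M0+M1)/6=-2759/3081
seg 1: a=-3, c=M1/2=-161/1027, d=(M2−M1)/(6·3)=80/711, b=Δ1−h1·(2M1+M2)/6=-3725/3081
seg 2: a=-5, c=M2/2=879/1027, d=(M3−M2)/(6·3)=-1153/9243, b=Δ2−h2·(2M2+M3)/6=2737/3081
seg 3: a=2, c=M3/2=-274/1027, d=(M4−M3)/(6·1)=-4279/3081, b=Δ3−h3·(2M3+M4)/6=8182/3081
seg 4: a=3, c=M4/2=-4553/1027, d=(M5−M4)/(6·1)=4553/3081, b=Δ4−h4·(2M4+M5)/6=-6299/3081
t_q=29/4 → seg 2, τ=9/4; S=-5+2737/3081·τ+879/1027·τ²+-1153/9243·τ³=-5861/65728

  seg 0: a=-1 b=-2759/3081 c=0 d=-161/6162
  seg 1: a=-3 b=-3725/3081 c=-161/1027 d=80/711
  seg 2: a=-5 b=2737/3081 c=879/1027 d=-1153/9243
  seg 3: a=2 b=8182/3081 c=-274/1027 d=-4279/3081
  seg 4: a=3 b=-6299/3081 c=-4553/1027 d=4553/3081
S(29/4) = -5861/65728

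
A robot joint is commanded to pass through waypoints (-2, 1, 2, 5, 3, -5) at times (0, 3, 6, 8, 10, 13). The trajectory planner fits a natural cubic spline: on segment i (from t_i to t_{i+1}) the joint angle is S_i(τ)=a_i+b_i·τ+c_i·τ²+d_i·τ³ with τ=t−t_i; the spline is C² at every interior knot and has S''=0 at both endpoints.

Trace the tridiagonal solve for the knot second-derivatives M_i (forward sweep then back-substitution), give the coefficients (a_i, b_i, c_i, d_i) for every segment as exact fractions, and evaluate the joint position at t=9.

Δ: Δ0=1, Δ1=1/3, Δ2=3/2, Δ3=-1, Δ4=-8/3
row 1: diag=12, rhs=-4; c'=1/4, d'=-1/3
row 2: denom=10−3·1/4=37/4; d'=(7−3·-1/3)/(37/4)=32/37
row 3: denom=8−2·8/37=280/37; d'=(-15−2·32/37)/(280/37)=-619/280
row 4: denom=10−2·37/140=663/70; d'=(-10−2·-619/280)/(663/70)=-781/1326
back: M4=-781/1326
back: M3=-619/280−37/140·-781/1326=-2725/1326
back: M2=32/37−8/37·-2725/1326=868/663
back: M1=-1/3−1/4·868/663=-146/221
M: M0=0, M1=-146/221, M2=868/663, M3=-2725/1326, M4=-781/1326, M5=0
seg 0: a=-2, c=M0/2=0, d=(M1−M0)/(6·3)=-73/1989, b=Δ0−h0·(2M0+M1)/6=294/221
seg 1: a=1, c=M1/2=-73/221, d=(M2−M1)/(6·3)=653/5967, b=Δ1−h1·(2M1+M2)/6=75/221
seg 2: a=2, c=M2/2=434/663, d=(M3−M2)/(6·2)=-1487/5304, b=Δ2−h2·(2M2+M3)/6=290/221
seg 3: a=5, c=M3/2=-2725/2652, d=(M4−M3)/(6·2)=27/221, b=Δ3−h3·(2M3+M4)/6=751/1326
seg 4: a=3, c=M4/2=-781/2652, d=(M5−M4)/(6·3)=781/23868, b=Δ4−h4·(2M4+M5)/6=-2755/1326
t_q=9 → seg 3, τ=1; S=5+751/1326·τ+-2725/2652·τ²+27/221·τ³=12361/2652

  seg 0: a=-2 b=294/221 c=0 d=-73/1989
  seg 1: a=1 b=75/221 c=-73/221 d=653/5967
  seg 2: a=2 b=290/221 c=434/663 d=-1487/5304
  seg 3: a=5 b=751/1326 c=-2725/2652 d=27/221
  seg 4: a=3 b=-2755/1326 c=-781/2652 d=781/23868
S(9) = 12361/2652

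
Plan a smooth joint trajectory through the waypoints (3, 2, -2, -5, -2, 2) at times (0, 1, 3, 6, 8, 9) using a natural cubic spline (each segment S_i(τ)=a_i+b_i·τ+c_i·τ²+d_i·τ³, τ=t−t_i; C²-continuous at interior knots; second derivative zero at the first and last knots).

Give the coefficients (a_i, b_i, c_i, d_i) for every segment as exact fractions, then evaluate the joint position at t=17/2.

Δ: Δ0=-1, Δ1=-2, Δ2=-1, Δ3=3/2, Δ4=4
row 1: diag=6, rhs=-6; c'=1/3, d'=-1
row 2: denom=10−2·1/3=28/3; d'=(6−2·-1)/(28/3)=6/7
row 3: denom=10−3·9/28=253/28; d'=(15−3·6/7)/(253/28)=348/253
row 4: denom=6−2·56/253=1406/253; d'=(15−2·348/253)/(1406/253)=3099/1406
back: M4=3099/1406
back: M3=348/253−56/253·3099/1406=624/703
back: M2=6/7−9/28·624/703=402/703
back: M1=-1−1/3·402/703=-837/703
M: M0=0, M1=-837/703, M2=402/703, M3=624/703, M4=3099/1406, M5=0
seg 0: a=3, c=M0/2=0, d=(M1−M0)/(6·1)=-279/1406, b=Δ0−h0·(2M0+M1)/6=-1127/1406
seg 1: a=2, c=M1/2=-837/1406, d=(M2−M1)/(6·2)=413/2812, b=Δ1−h1·(2M1+M2)/6=-982/703
seg 2: a=-2, c=M2/2=201/703, d=(M3−M2)/(6·3)=1/57, b=Δ2−h2·(2M2+M3)/6=-1417/703
seg 3: a=-5, c=M3/2=312/703, d=(M4−M3)/(6·2)=617/5624, b=Δ3−h3·(2M3+M4)/6=122/703
seg 4: a=-2, c=M4/2=3099/2812, d=(M5−M4)/(6·1)=-1033/2812, b=Δ4−h4·(2M4+M5)/6=4591/1406
t_q=17/2 → seg 4, τ=1/2; S=-2+4591/1406·τ+3099/2812·τ²+-1033/2812·τ³=-3099/22496

  seg 0: a=3 b=-1127/1406 c=0 d=-279/1406
  seg 1: a=2 b=-982/703 c=-837/1406 d=413/2812
  seg 2: a=-2 b=-1417/703 c=201/703 d=1/57
  seg 3: a=-5 b=122/703 c=312/703 d=617/5624
  seg 4: a=-2 b=4591/1406 c=3099/2812 d=-1033/2812
S(17/2) = -3099/22496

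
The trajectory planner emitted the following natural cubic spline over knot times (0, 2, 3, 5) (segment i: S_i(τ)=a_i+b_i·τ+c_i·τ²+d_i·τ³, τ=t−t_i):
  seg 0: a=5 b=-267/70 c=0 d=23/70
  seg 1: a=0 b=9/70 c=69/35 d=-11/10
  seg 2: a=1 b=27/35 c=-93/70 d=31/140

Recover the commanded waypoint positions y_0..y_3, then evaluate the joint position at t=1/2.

y_0=5 y_1=0 y_2=1 y_3=-1
S(1/2) = 351/112

y_0 = S_0(0) = a_0 = 5
y_1 = S_1(0) = a_1 = 0
y_2 = S_2(0) = a_2 = 1
y_3 = S_2(2) = -1
t_q=1/2 is in segment 0 (τ=1/2); S_0(τ)=351/112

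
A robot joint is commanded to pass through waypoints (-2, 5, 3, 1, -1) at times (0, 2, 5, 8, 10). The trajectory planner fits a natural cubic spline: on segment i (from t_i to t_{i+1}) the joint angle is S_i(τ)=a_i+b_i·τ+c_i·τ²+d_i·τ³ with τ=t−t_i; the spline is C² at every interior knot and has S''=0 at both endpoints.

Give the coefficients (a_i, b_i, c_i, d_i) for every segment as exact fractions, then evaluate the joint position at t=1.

  seg 0: a=-2 b=4501/1020 c=0 d=-931/4080
  seg 1: a=5 b=427/255 c=-931/680 d=1201/6120
  seg 2: a=3 b=-149/120 c=27/68 d=-419/6120
  seg 3: a=1 b=-361/510 c=-149/680 d=149/4080
S(1) = 2971/1360

Δ: Δ0=7/2, Δ1=-2/3, Δ2=-2/3, Δ3=-1
row 1: diag=10, rhs=-25; c'=3/10, d'=-5/2
row 2: denom=12−3·3/10=111/10; d'=(0−3·-5/2)/(111/10)=25/37
row 3: denom=10−3·10/37=340/37; d'=(-2−3·25/37)/(340/37)=-149/340
back: M3=-149/340
back: M2=25/37−10/37·-149/340=27/34
back: M1=-5/2−3/10·27/34=-931/340
M: M0=0, M1=-931/340, M2=27/34, M3=-149/340, M4=0
seg 0: a=-2, c=M0/2=0, d=(M1−M0)/(6·2)=-931/4080, b=Δ0−h0·(2M0+M1)/6=4501/1020
seg 1: a=5, c=M1/2=-931/680, d=(M2−M1)/(6·3)=1201/6120, b=Δ1−h1·(2M1+M2)/6=427/255
seg 2: a=3, c=M2/2=27/68, d=(M3−M2)/(6·3)=-419/6120, b=Δ2−h2·(2M2+M3)/6=-149/120
seg 3: a=1, c=M3/2=-149/680, d=(M4−M3)/(6·2)=149/4080, b=Δ3−h3·(2M3+M4)/6=-361/510
t_q=1 → seg 0, τ=1; S=-2+4501/1020·τ+0·τ²+-931/4080·τ³=2971/1360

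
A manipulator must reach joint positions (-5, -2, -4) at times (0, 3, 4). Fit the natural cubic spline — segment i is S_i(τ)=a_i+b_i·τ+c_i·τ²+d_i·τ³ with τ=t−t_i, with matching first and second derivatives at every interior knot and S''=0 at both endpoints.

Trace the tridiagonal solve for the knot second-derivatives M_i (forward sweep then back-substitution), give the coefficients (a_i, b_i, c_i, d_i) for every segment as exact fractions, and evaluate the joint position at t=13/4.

  seg 0: a=-5 b=17/8 c=0 d=-1/8
  seg 1: a=-2 b=-5/4 c=-9/8 d=3/8
S(13/4) = -1217/512

Δ: Δ0=1, Δ1=-2
row 1: diag=8, rhs=-18; c'=1/8, d'=-9/4
back: M1=-9/4
M: M0=0, M1=-9/4, M2=0
seg 0: a=-5, c=M0/2=0, d=(M1−M0)/(6·3)=-1/8, b=Δ0−h0·(2M0+M1)/6=17/8
seg 1: a=-2, c=M1/2=-9/8, d=(M2−M1)/(6·1)=3/8, b=Δ1−h1·(2M1+M2)/6=-5/4
t_q=13/4 → seg 1, τ=1/4; S=-2+-5/4·τ+-9/8·τ²+3/8·τ³=-1217/512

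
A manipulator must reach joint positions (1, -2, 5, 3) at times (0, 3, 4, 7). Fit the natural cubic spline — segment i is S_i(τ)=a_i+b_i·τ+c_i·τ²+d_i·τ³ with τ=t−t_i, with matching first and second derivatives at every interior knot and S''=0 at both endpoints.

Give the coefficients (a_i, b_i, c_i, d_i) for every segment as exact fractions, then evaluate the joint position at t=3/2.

  seg 0: a=1 b=-278/63 c=0 d=215/567
  seg 1: a=-2 b=367/63 c=215/63 d=-47/21
  seg 2: a=5 b=374/63 c=-208/63 d=208/567
S(3/2) = -243/56

Δ: Δ0=-1, Δ1=7, Δ2=-2/3
row 1: diag=8, rhs=48; c'=1/8, d'=6
row 2: denom=8−1·1/8=63/8; d'=(-46−1·6)/(63/8)=-416/63
back: M2=-416/63
back: M1=6−1/8·-416/63=430/63
M: M0=0, M1=430/63, M2=-416/63, M3=0
seg 0: a=1, c=M0/2=0, d=(M1−M0)/(6·3)=215/567, b=Δ0−h0·(2M0+M1)/6=-278/63
seg 1: a=-2, c=M1/2=215/63, d=(M2−M1)/(6·1)=-47/21, b=Δ1−h1·(2M1+M2)/6=367/63
seg 2: a=5, c=M2/2=-208/63, d=(M3−M2)/(6·3)=208/567, b=Δ2−h2·(2M2+M3)/6=374/63
t_q=3/2 → seg 0, τ=3/2; S=1+-278/63·τ+0·τ²+215/567·τ³=-243/56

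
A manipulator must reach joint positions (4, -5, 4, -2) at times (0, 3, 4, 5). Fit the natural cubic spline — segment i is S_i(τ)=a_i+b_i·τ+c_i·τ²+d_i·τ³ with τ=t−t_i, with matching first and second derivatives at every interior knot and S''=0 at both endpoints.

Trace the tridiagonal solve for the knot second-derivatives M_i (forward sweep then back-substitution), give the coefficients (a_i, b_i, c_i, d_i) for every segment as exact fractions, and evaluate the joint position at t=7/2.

  seg 0: a=4 b=-282/31 c=0 d=21/31
  seg 1: a=-5 b=285/31 c=189/31 d=-195/31
  seg 2: a=4 b=78/31 c=-396/31 d=132/31
S(7/2) = 83/248

Δ: Δ0=-3, Δ1=9, Δ2=-6
row 1: diag=8, rhs=72; c'=1/8, d'=9
row 2: denom=4−1·1/8=31/8; d'=(-90−1·9)/(31/8)=-792/31
back: M2=-792/31
back: M1=9−1/8·-792/31=378/31
M: M0=0, M1=378/31, M2=-792/31, M3=0
seg 0: a=4, c=M0/2=0, d=(M1−M0)/(6·3)=21/31, b=Δ0−h0·(2M0+M1)/6=-282/31
seg 1: a=-5, c=M1/2=189/31, d=(M2−M1)/(6·1)=-195/31, b=Δ1−h1·(2M1+M2)/6=285/31
seg 2: a=4, c=M2/2=-396/31, d=(M3−M2)/(6·1)=132/31, b=Δ2−h2·(2M2+M3)/6=78/31
t_q=7/2 → seg 1, τ=1/2; S=-5+285/31·τ+189/31·τ²+-195/31·τ³=83/248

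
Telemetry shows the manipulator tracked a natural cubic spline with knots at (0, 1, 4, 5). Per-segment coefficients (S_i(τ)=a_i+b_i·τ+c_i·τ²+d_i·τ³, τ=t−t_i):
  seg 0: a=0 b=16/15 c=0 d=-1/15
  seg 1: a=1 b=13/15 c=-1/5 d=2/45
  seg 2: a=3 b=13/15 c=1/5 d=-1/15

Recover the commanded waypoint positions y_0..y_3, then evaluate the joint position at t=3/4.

y_0 = S_0(0) = a_0 = 0
y_1 = S_1(0) = a_1 = 1
y_2 = S_2(0) = a_2 = 3
y_3 = S_2(1) = 4
t_q=3/4 is in segment 0 (τ=3/4); S_0(τ)=247/320

y_0=0 y_1=1 y_2=3 y_3=4
S(3/4) = 247/320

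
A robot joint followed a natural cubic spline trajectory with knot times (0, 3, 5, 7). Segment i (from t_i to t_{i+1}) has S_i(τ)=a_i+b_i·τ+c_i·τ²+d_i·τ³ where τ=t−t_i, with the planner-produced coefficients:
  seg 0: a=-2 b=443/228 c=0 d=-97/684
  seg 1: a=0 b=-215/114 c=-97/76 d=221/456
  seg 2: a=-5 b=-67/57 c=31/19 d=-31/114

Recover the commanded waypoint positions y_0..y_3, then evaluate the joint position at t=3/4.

y_0=-2 y_1=0 y_2=-5 y_3=-3
S(3/4) = -2931/4864

y_0 = S_0(0) = a_0 = -2
y_1 = S_1(0) = a_1 = 0
y_2 = S_2(0) = a_2 = -5
y_3 = S_2(2) = -3
t_q=3/4 is in segment 0 (τ=3/4); S_0(τ)=-2931/4864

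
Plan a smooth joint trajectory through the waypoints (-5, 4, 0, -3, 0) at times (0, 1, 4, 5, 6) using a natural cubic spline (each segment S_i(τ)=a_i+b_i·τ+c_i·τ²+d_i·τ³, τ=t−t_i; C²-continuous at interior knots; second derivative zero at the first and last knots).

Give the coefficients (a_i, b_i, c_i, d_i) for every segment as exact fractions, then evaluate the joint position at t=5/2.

Δ: Δ0=9, Δ1=-4/3, Δ2=-3, Δ3=3
row 1: diag=8, rhs=-62; c'=3/8, d'=-31/4
row 2: denom=8−3·3/8=55/8; d'=(-10−3·-31/4)/(55/8)=106/55
row 3: denom=4−1·8/55=212/55; d'=(36−1·106/55)/(212/55)=937/106
back: M3=937/106
back: M2=106/55−8/55·937/106=34/53
back: M1=-31/4−3/8·34/53=-847/106
M: M0=0, M1=-847/106, M2=34/53, M3=937/106, M4=0
seg 0: a=-5, c=M0/2=0, d=(M1−M0)/(6·1)=-847/636, b=Δ0−h0·(2M0+M1)/6=6571/636
seg 1: a=4, c=M1/2=-847/212, d=(M2−M1)/(6·3)=305/636, b=Δ1−h1·(2M1+M2)/6=2015/318
seg 2: a=0, c=M2/2=17/53, d=(M3−M2)/(6·1)=869/636, b=Δ2−h2·(2M2+M3)/6=-2981/636
seg 3: a=-3, c=M3/2=937/212, d=(M4−M3)/(6·1)=-937/636, b=Δ3−h3·(2M3+M4)/6=17/318
t_q=5/2 → seg 1, τ=3/2; S=4+2015/318·τ+-847/212·τ²+305/636·τ³=10403/1696

  seg 0: a=-5 b=6571/636 c=0 d=-847/636
  seg 1: a=4 b=2015/318 c=-847/212 d=305/636
  seg 2: a=0 b=-2981/636 c=17/53 d=869/636
  seg 3: a=-3 b=17/318 c=937/212 d=-937/636
S(5/2) = 10403/1696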